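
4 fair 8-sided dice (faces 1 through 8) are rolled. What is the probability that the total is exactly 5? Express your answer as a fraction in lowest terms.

There are 8^4 = 4096 equally likely outcomes.
The number of ordered 4-tuples from {1,…,8} summing to 5 is 4.
P(sum = 5) = 4/4096 = 1/1024.

1/1024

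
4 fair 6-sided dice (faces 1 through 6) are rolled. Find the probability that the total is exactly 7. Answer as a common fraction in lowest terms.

5/324

There are 6^4 = 1296 equally likely outcomes.
The number of ordered 4-tuples from {1,…,6} summing to 7 is 20.
P(sum = 7) = 20/1296 = 5/324.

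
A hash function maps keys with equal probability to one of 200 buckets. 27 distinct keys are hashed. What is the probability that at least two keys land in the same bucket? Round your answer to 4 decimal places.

0.8409

It's easier to compute the probability that all 27 are distinct.
P(all distinct) = 200/200 · 199/200 · ··· · 174/200 ≈ 0.1591.
So the probability of at least one match is 1 − 0.1591 = 0.8409.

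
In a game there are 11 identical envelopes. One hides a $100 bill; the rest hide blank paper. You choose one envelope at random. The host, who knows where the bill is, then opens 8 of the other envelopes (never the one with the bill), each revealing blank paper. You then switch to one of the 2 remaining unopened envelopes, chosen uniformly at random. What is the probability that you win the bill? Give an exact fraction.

Your original envelope holds the bill with probability 1/11, so the other 10 collectively hold it with probability 10/11.
The host can always find 8 empty envelopes to open, so the reveals don't change that 10/11; it is now spread over the 2 remaining unopened envelopes.
P(win by switching) = (10/11) · (1/2) = 5/11.

5/11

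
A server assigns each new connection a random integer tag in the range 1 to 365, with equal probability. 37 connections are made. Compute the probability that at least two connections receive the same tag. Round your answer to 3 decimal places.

0.849

It's easier to compute the probability that all 37 are distinct.
P(all distinct) = 365/365 · 364/365 · ··· · 329/365 ≈ 0.151.
So the probability of at least one match is 1 − 0.151 = 0.849.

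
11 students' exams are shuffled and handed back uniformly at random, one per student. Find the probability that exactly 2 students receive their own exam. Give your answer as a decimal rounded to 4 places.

Choose which 2 of the 11 are fixed: C(11,2) = 55 ways.
The remaining 9 must have no fixed point: D(9) = 133496.
P = 55·133496/39916800 = 16687/90720 ≈ 0.1839.

0.1839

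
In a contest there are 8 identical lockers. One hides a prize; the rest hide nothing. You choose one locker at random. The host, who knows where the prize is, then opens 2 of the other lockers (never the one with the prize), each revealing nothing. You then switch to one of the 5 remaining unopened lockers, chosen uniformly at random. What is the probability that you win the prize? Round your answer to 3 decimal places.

Your original locker holds the prize with probability 1/8, so the other 7 collectively hold it with probability 7/8.
The host can always find 2 empty lockers to open, so the reveals don't change that 7/8; it is now spread over the 5 remaining unopened lockers.
P(win by switching) = (7/8) · (1/5) = 7/40 ≈ 0.175.

0.175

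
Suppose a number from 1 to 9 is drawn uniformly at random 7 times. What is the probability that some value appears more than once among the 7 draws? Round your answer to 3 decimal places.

0.962

P(all 7 different) = 9/9 · 8/9 · ··· · 3/9 ≈ 0.038.
P(at least two equal) = 1 − 0.038 = 0.962.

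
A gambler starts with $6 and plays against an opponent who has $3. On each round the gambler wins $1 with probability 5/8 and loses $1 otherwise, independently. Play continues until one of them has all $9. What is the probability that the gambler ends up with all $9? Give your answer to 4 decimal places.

Let r = q/p = (3/8)/(5/8) = 3/5. The recurrence P(i) = p·P(i+1) + q·P(i−1) with P(0)=0, P(9)=1 gives P(i) = (1 − r^i)/(1 − r^9).
P(6) = (1 − (3/5)^6) / (1 − (3/5)^9) = 19000/19729 ≈ 0.9630.

0.9630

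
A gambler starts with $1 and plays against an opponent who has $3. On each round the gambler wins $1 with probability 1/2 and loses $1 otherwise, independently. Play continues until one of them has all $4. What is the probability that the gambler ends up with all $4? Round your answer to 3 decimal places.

With a fair step, P(i) = ½P(i−1) + ½P(i+1) with P(0)=0, P(4)=1 has the linear solution P(i) = i/4.
P(1) = 1/4 ≈ 0.250.

0.250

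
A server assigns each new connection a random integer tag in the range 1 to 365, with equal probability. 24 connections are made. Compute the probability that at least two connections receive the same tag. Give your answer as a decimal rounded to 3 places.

0.538

It's easier to compute the probability that all 24 are distinct.
P(all distinct) = 365/365 · 364/365 · ··· · 342/365 ≈ 0.462.
So the probability of at least one match is 1 − 0.462 = 0.538.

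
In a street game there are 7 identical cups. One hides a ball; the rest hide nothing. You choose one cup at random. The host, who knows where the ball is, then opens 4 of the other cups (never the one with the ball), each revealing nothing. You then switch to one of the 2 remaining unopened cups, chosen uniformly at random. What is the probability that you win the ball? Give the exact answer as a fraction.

Your original cup holds the ball with probability 1/7, so the other 6 collectively hold it with probability 6/7.
The host can always find 4 empty cups to open, so the reveals don't change that 6/7; it is now spread over the 2 remaining unopened cups.
P(win by switching) = (6/7) · (1/2) = 3/7.

3/7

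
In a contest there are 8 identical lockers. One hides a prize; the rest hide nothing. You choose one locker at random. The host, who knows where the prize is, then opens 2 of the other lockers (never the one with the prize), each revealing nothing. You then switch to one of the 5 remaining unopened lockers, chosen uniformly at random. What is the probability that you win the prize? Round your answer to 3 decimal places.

Your original locker holds the prize with probability 1/8, so the other 7 collectively hold it with probability 7/8.
The host can always find 2 empty lockers to open, so the reveals don't change that 7/8; it is now spread over the 5 remaining unopened lockers.
P(win by switching) = (7/8) · (1/5) = 7/40 ≈ 0.175.

0.175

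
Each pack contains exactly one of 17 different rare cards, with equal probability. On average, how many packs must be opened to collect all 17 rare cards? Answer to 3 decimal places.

After i distinct types are collected, each trial gives a new one with probability (17−i)/17, so the expected wait for the next new type is 17/(17−i).
E = 17/17 + 17/16 + 17/15 + 17/14 + 17/13 + 17/12 + 17/11 + 17/10 + 17/9 + 17/8 + 17/7 + 17/6 + 17/5 + 17/4 + 17/3 + 17/2 + 17/1 = 42142223/720720 ≈ 58.472.

58.472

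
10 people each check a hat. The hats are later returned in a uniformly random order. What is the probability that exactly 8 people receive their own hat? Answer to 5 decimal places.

0.00001

Choose which 8 of the 10 are fixed: C(10,8) = 45 ways.
The remaining 2 must have no fixed point: D(2) = 1.
P = 45·1/3628800 = 1/80640 ≈ 0.00001.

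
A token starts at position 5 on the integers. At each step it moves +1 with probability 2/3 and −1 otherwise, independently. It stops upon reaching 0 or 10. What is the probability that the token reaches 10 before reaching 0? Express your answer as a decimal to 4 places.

0.9697

Let r = q/p = (1/3)/(2/3) = 1/2. The recurrence P(i) = p·P(i+1) + q·P(i−1) with P(0)=0, P(10)=1 gives P(i) = (1 − r^i)/(1 − r^10).
P(5) = (1 − (1/2)^5) / (1 − (1/2)^10) = 32/33 ≈ 0.9697.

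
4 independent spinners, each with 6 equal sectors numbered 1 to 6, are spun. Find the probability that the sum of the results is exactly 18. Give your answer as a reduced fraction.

There are 6^4 = 1296 equally likely outcomes.
The number of ordered 4-tuples from {1,…,6} summing to 18 is 80.
P(sum = 18) = 80/1296 = 5/81.

5/81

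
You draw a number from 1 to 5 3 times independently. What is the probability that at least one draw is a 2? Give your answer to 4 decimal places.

P(no draw is a 2) = (4/5)^3 ≈ 0.5120.
P(at least one) = 1 − 0.5120 = 0.4880.

0.4880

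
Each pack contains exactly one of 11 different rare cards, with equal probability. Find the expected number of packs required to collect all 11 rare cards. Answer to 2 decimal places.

After i distinct types are collected, each trial gives a new one with probability (11−i)/11, so the expected wait for the next new type is 11/(11−i).
E = 11/11 + 11/10 + 11/9 + 11/8 + 11/7 + 11/6 + 11/5 + 11/4 + 11/3 + 11/2 + 11/1 = 83711/2520 ≈ 33.22.

33.22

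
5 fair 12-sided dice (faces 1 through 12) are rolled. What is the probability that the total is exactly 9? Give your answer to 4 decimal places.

0.0003

There are 12^5 = 248832 equally likely outcomes.
The number of ordered 5-tuples from {1,…,12} summing to 9 is 70.
P(sum = 9) = 70/248832 = 35/124416 ≈ 0.0003.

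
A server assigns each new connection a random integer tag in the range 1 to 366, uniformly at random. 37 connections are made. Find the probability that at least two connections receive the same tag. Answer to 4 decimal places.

It's easier to compute the probability that all 37 are distinct.
P(all distinct) = 366/366 · 365/366 · ··· · 330/366 ≈ 0.1521.
So the probability of at least one match is 1 − 0.1521 = 0.8479.

0.8479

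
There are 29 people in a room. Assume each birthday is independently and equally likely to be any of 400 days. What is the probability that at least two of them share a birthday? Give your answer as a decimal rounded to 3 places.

It's easier to compute the probability that all 29 are distinct.
P(all distinct) = 400/400 · 399/400 · ··· · 372/400 ≈ 0.353.
So the probability of at least one match is 1 − 0.353 = 0.647.

0.647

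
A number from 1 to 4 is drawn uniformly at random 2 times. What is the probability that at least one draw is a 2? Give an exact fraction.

P(no draw is a 2) = (3/4)^2 = 9/16.
P(at least one) = 1 − 9/16 = 7/16.

7/16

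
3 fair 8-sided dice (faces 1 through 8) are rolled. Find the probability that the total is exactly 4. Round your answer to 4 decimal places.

There are 8^3 = 512 equally likely outcomes.
The number of ordered 3-tuples from {1,…,8} summing to 4 is 3.
P(sum = 4) = 3/512 ≈ 0.0059.

0.0059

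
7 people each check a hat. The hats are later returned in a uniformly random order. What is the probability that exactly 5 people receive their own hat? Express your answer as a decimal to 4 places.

Choose which 5 of the 7 are fixed: C(7,5) = 21 ways.
The remaining 2 must have no fixed point: D(2) = 1.
P = 21·1/5040 = 1/240 ≈ 0.0042.

0.0042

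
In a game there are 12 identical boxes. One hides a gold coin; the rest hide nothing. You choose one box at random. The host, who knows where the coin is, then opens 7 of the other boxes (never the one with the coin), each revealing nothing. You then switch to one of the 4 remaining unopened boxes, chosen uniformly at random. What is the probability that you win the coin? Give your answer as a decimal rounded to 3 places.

0.229

Your original box holds the coin with probability 1/12, so the other 11 collectively hold it with probability 11/12.
The host can always find 7 empty boxes to open, so the reveals don't change that 11/12; it is now spread over the 4 remaining unopened boxes.
P(win by switching) = (11/12) · (1/4) = 11/48 ≈ 0.229.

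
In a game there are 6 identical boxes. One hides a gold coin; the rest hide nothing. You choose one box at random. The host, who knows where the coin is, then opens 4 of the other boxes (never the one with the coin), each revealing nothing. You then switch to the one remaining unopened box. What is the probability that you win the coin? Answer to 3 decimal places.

0.833

Your original box holds the coin with probability 1/6, so the other 5 collectively hold it with probability 5/6.
The host can always find 4 empty boxes to open, so the reveals don't change that 5/6; it is now spread over the 1 remaining unopened box.
P(win by switching) = (5/6) · (1/1) = 5/6 ≈ 0.833.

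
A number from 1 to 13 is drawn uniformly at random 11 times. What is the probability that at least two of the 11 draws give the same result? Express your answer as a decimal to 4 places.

P(all 11 different) = 13/13 · 12/13 · ··· · 3/13 ≈ 0.0017.
P(at least two equal) = 1 − 0.0017 = 0.9983.

0.9983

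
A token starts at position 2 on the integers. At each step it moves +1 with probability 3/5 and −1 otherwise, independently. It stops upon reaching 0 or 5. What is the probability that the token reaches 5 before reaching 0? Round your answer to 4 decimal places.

0.6398

Let r = q/p = (2/5)/(3/5) = 2/3. The recurrence P(i) = p·P(i+1) + q·P(i−1) with P(0)=0, P(5)=1 gives P(i) = (1 − r^i)/(1 − r^5).
P(2) = (1 − (2/3)^2) / (1 − (2/3)^5) = 135/211 ≈ 0.6398.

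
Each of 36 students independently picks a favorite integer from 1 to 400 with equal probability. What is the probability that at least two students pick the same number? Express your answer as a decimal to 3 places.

0.803

It's easier to compute the probability that all 36 are distinct.
P(all distinct) = 400/400 · 399/400 · ··· · 365/400 ≈ 0.197.
So the probability of at least one match is 1 − 0.197 = 0.803.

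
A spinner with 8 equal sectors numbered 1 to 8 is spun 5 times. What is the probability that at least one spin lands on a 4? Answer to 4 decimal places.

0.4871

P(no spin lands on a 4) = (7/8)^5 ≈ 0.5129.
P(at least one) = 1 − 0.5129 = 0.4871.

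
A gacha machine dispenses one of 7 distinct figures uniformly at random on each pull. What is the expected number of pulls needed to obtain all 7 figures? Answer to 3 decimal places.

18.150

After i distinct types are collected, each trial gives a new one with probability (7−i)/7, so the expected wait for the next new type is 7/(7−i).
E = 7/7 + 7/6 + 7/5 + 7/4 + 7/3 + 7/2 + 7/1 = 363/20 ≈ 18.150.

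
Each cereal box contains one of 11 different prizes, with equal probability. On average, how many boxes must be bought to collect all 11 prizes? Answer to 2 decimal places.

33.22

After i distinct types are collected, each trial gives a new one with probability (11−i)/11, so the expected wait for the next new type is 11/(11−i).
E = 11/11 + 11/10 + 11/9 + 11/8 + 11/7 + 11/6 + 11/5 + 11/4 + 11/3 + 11/2 + 11/1 = 83711/2520 ≈ 33.22.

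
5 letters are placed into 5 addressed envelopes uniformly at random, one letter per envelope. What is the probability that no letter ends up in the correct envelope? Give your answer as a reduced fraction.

This is the derangement probability: permutations of 5 with no fixed point.
D(5) = 5! · (1 − 1/1! + 1/2! − ··· + (−1)^5/5!) = 44.
P = 44/120 = 11/30.

11/30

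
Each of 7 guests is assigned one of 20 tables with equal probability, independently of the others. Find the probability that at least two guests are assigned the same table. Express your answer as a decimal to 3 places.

It's easier to compute the probability that all 7 are distinct.
P(all distinct) = 20/20 · 19/20 · ··· · 14/20 ≈ 0.305.
So the probability of at least one match is 1 − 0.305 = 0.695.

0.695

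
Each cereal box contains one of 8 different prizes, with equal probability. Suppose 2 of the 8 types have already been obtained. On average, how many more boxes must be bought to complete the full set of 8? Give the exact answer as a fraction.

98/5

Starting from 2 distinct types, each trial gives a new one with probability (8−i)/8 when i types are held, so the wait for the next new type is 8/(8−i).
E = 8/6 + 8/5 + 8/4 + 8/3 + 8/2 + 8/1 = 98/5.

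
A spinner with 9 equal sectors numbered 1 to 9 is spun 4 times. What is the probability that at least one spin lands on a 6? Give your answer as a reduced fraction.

P(no spin lands on a 6) = (8/9)^4 = 4096/6561.
P(at least one) = 1 − 4096/6561 = 2465/6561.

2465/6561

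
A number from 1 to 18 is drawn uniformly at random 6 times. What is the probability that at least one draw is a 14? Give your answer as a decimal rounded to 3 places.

0.290

P(no draw is a 14) = (17/18)^6 ≈ 0.710.
P(at least one) = 1 − 0.710 = 0.290.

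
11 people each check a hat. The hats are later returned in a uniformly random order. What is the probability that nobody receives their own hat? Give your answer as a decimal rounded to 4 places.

This is the derangement probability: permutations of 11 with no fixed point.
D(11) = 11! · (1 − 1/1! + 1/2! − ··· + (−1)^11/11!) = 14684570.
P = 14684570/39916800 = 1468457/3991680 ≈ 0.3679.

0.3679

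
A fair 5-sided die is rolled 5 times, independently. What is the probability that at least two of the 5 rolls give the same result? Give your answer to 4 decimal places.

P(all 5 different) = 5/5 · 4/5 · ··· · 1/5 ≈ 0.0384.
P(at least two equal) = 1 − 0.0384 = 0.9616.

0.9616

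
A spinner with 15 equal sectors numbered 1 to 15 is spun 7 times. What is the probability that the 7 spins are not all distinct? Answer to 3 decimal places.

0.810

P(all 7 different) = 15/15 · 14/15 · ··· · 9/15 ≈ 0.190.
P(at least two equal) = 1 − 0.190 = 0.810.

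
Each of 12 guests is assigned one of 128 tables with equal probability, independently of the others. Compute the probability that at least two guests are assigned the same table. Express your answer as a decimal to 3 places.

It's easier to compute the probability that all 12 are distinct.
P(all distinct) = 128/128 · 127/128 · ··· · 117/128 ≈ 0.588.
So the probability of at least one match is 1 − 0.588 = 0.412.

0.412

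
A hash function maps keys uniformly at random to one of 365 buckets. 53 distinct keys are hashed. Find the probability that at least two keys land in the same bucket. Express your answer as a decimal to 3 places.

0.981

It's easier to compute the probability that all 53 are distinct.
P(all distinct) = 365/365 · 364/365 · ··· · 313/365 ≈ 0.019.
So the probability of at least one match is 1 − 0.019 = 0.981.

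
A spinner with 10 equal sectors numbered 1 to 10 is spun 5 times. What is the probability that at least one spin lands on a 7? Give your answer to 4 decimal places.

P(no spin lands on a 7) = (9/10)^5 ≈ 0.5905.
P(at least one) = 1 − 0.5905 = 0.4095.

0.4095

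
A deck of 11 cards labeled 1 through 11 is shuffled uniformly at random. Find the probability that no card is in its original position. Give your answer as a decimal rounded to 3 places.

0.368

This is the derangement probability: permutations of 11 with no fixed point.
D(11) = 11! · (1 − 1/1! + 1/2! − ··· + (−1)^11/11!) = 14684570.
P = 14684570/39916800 = 1468457/3991680 ≈ 0.368.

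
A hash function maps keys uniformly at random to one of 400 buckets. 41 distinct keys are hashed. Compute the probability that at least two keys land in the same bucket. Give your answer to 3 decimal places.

0.880

It's easier to compute the probability that all 41 are distinct.
P(all distinct) = 400/400 · 399/400 · ··· · 360/400 ≈ 0.120.
So the probability of at least one match is 1 − 0.120 = 0.880.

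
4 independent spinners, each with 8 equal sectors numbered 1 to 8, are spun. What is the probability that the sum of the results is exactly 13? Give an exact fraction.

51/1024

There are 8^4 = 4096 equally likely outcomes.
The number of ordered 4-tuples from {1,…,8} summing to 13 is 204.
P(sum = 13) = 204/4096 = 51/1024.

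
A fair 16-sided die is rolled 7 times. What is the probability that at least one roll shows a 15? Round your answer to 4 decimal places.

0.3635

P(no roll shows a 15) = (15/16)^7 ≈ 0.6365.
P(at least one) = 1 − 0.6365 = 0.3635.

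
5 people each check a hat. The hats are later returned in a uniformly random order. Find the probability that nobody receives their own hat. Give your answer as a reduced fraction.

11/30

This is the derangement probability: permutations of 5 with no fixed point.
D(5) = 5! · (1 − 1/1! + 1/2! − ··· + (−1)^5/5!) = 44.
P = 44/120 = 11/30.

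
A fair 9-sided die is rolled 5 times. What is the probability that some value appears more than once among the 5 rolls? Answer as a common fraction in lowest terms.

1627/2187

P(all 5 different) = 9/9 · 8/9 · ··· · 5/9 = 560/2187.
P(at least two equal) = 1 − 560/2187 = 1627/2187.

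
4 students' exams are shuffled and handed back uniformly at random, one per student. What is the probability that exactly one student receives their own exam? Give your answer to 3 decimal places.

0.333

Choose which one is fixed: C(4,1) = 4 ways.
The remaining 3 must have no fixed point: D(3) = 2.
P = 4·2/24 = 1/3 ≈ 0.333.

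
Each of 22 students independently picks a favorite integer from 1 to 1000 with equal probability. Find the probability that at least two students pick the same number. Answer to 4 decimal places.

0.2076

It's easier to compute the probability that all 22 are distinct.
P(all distinct) = 1000/1000 · 999/1000 · ··· · 979/1000 ≈ 0.7924.
So the probability of at least one match is 1 − 0.7924 = 0.2076.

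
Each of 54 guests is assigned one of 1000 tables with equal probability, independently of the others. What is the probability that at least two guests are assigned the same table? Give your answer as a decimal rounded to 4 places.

0.7671

It's easier to compute the probability that all 54 are distinct.
P(all distinct) = 1000/1000 · 999/1000 · ··· · 947/1000 ≈ 0.2329.
So the probability of at least one match is 1 − 0.2329 = 0.7671.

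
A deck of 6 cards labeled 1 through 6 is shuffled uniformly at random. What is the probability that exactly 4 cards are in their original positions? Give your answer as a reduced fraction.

1/48

Choose which 4 of the 6 are fixed: C(6,4) = 15 ways.
The remaining 2 must have no fixed point: D(2) = 1.
P = 15·1/720 = 1/48.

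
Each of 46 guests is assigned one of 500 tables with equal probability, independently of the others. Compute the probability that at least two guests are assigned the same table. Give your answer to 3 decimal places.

0.882

It's easier to compute the probability that all 46 are distinct.
P(all distinct) = 500/500 · 499/500 · ··· · 455/500 ≈ 0.118.
So the probability of at least one match is 1 − 0.118 = 0.882.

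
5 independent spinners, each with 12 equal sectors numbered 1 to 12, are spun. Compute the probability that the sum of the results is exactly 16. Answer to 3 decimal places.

There are 12^5 = 248832 equally likely outcomes.
The number of ordered 5-tuples from {1,…,12} summing to 16 is 1365.
P(sum = 16) = 1365/248832 = 455/82944 ≈ 0.005.

0.005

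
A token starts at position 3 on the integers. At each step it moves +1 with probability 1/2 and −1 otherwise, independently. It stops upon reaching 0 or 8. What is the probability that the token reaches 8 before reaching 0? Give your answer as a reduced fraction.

With a fair step, P(i) = ½P(i−1) + ½P(i+1) with P(0)=0, P(8)=1 has the linear solution P(i) = i/8.
P(3) = 3/8.

3/8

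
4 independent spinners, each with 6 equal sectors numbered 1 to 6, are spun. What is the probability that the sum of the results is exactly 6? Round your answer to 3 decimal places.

There are 6^4 = 1296 equally likely outcomes.
The number of ordered 4-tuples from {1,…,6} summing to 6 is 10.
P(sum = 6) = 10/1296 = 5/648 ≈ 0.008.

0.008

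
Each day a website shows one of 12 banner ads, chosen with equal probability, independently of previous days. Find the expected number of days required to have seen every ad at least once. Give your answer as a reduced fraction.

86021/2310

After i distinct types are collected, each trial gives a new one with probability (12−i)/12, so the expected wait for the next new type is 12/(12−i).
E = 12/12 + 12/11 + 12/10 + 12/9 + 12/8 + 12/7 + 12/6 + 12/5 + 12/4 + 12/3 + 12/2 + 12/1 = 86021/2310.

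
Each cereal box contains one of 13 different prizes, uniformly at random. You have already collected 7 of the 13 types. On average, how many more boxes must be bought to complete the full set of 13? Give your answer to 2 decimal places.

31.85

Starting from 7 distinct types, each trial gives a new one with probability (13−i)/13 when i types are held, so the wait for the next new type is 13/(13−i).
E = 13/6 + 13/5 + 13/4 + 13/3 + 13/2 + 13/1 = 637/20 ≈ 31.85.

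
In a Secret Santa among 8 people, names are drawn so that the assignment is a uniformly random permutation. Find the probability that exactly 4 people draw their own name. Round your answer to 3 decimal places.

Choose which 4 of the 8 are fixed: C(8,4) = 70 ways.
The remaining 4 must have no fixed point: D(4) = 9.
P = 70·9/40320 = 1/64 ≈ 0.016.

0.016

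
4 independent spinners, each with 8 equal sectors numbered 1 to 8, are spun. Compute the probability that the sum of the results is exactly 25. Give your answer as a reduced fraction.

15/512

There are 8^4 = 4096 equally likely outcomes.
The number of ordered 4-tuples from {1,…,8} summing to 25 is 120.
P(sum = 25) = 120/4096 = 15/512.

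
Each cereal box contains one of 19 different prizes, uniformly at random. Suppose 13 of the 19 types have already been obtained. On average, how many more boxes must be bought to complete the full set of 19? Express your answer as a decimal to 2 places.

46.55

Starting from 13 distinct types, each trial gives a new one with probability (19−i)/19 when i types are held, so the wait for the next new type is 19/(19−i).
E = 19/6 + 19/5 + 19/4 + 19/3 + 19/2 + 19/1 = 931/20 ≈ 46.55.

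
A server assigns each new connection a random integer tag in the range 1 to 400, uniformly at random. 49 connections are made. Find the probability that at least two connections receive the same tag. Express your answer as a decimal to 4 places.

0.9534

It's easier to compute the probability that all 49 are distinct.
P(all distinct) = 400/400 · 399/400 · ··· · 352/400 ≈ 0.0466.
So the probability of at least one match is 1 − 0.0466 = 0.9534.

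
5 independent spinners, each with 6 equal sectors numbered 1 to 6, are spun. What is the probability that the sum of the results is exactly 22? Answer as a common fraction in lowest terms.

35/648

There are 6^5 = 7776 equally likely outcomes.
The number of ordered 5-tuples from {1,…,6} summing to 22 is 420.
P(sum = 22) = 420/7776 = 35/648.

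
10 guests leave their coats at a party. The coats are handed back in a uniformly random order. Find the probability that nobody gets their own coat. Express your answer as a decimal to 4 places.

This is the derangement probability: permutations of 10 with no fixed point.
D(10) = 10! · (1 − 1/1! + 1/2! − ··· + (−1)^10/10!) = 1334961.
P = 1334961/3628800 = 16481/44800 ≈ 0.3679.

0.3679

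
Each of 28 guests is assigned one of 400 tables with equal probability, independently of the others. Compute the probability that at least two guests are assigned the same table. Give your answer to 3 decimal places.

0.620

It's easier to compute the probability that all 28 are distinct.
P(all distinct) = 400/400 · 399/400 · ··· · 373/400 ≈ 0.380.
So the probability of at least one match is 1 − 0.380 = 0.620.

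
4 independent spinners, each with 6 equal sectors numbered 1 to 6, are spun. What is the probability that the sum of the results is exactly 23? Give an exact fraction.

There are 6^4 = 1296 equally likely outcomes.
The number of ordered 4-tuples from {1,…,6} summing to 23 is 4.
P(sum = 23) = 4/1296 = 1/324.

1/324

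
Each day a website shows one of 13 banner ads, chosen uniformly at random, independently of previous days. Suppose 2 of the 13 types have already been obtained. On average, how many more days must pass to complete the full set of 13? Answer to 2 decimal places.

Starting from 2 distinct types, each trial gives a new one with probability (13−i)/13 when i types are held, so the wait for the next new type is 13/(13−i).
E = 13/11 + 13/10 + 13/9 + 13/8 + 13/7 + 13/6 + 13/5 + 13/4 + 13/3 + 13/2 + 13/1 = 1088243/27720 ≈ 39.26.

39.26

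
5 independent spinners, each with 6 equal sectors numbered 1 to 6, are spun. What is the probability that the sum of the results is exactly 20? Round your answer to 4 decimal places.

There are 6^5 = 7776 equally likely outcomes.
The number of ordered 5-tuples from {1,…,6} summing to 20 is 651.
P(sum = 20) = 651/7776 = 217/2592 ≈ 0.0837.

0.0837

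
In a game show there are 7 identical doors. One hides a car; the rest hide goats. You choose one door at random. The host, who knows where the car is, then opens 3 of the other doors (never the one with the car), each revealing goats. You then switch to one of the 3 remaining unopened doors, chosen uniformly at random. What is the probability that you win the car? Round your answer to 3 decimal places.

0.286

Your original door holds the car with probability 1/7, so the other 6 collectively hold it with probability 6/7.
The host can always find 3 empty doors to open, so the reveals don't change that 6/7; it is now spread over the 3 remaining unopened doors.
P(win by switching) = (6/7) · (1/3) = 2/7 ≈ 0.286.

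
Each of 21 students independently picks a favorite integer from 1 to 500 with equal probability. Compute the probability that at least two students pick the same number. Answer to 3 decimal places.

0.347

It's easier to compute the probability that all 21 are distinct.
P(all distinct) = 500/500 · 499/500 · ··· · 480/500 ≈ 0.653.
So the probability of at least one match is 1 − 0.653 = 0.347.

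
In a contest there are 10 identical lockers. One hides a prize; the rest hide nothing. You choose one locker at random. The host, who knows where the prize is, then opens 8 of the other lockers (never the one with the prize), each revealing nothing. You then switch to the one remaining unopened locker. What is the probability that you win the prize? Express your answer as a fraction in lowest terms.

9/10

Your original locker holds the prize with probability 1/10, so the other 9 collectively hold it with probability 9/10.
The host can always find 8 empty lockers to open, so the reveals don't change that 9/10; it is now spread over the 1 remaining unopened locker.
P(win by switching) = (9/10) · (1/1) = 9/10.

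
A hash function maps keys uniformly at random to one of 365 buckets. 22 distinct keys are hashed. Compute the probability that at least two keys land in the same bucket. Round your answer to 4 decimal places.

It's easier to compute the probability that all 22 are distinct.
P(all distinct) = 365/365 · 364/365 · ··· · 344/365 ≈ 0.5243.
So the probability of at least one match is 1 − 0.5243 = 0.4757.

0.4757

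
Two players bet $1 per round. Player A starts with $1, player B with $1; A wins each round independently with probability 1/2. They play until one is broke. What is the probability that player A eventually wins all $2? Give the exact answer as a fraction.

With a fair step, P(i) = ½P(i−1) + ½P(i+1) with P(0)=0, P(2)=1 has the linear solution P(i) = i/2.
P(1) = 1/2.

1/2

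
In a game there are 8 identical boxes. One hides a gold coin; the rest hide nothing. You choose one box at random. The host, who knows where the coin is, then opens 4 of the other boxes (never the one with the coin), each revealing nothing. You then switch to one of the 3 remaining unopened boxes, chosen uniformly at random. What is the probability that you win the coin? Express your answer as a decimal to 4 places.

Your original box holds the coin with probability 1/8, so the other 7 collectively hold it with probability 7/8.
The host can always find 4 empty boxes to open, so the reveals don't change that 7/8; it is now spread over the 3 remaining unopened boxes.
P(win by switching) = (7/8) · (1/3) = 7/24 ≈ 0.2917.

0.2917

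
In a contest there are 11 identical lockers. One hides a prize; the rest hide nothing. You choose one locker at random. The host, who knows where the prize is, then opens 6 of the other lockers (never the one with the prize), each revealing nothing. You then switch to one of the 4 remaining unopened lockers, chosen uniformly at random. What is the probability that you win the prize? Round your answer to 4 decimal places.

Your original locker holds the prize with probability 1/11, so the other 10 collectively hold it with probability 10/11.
The host can always find 6 empty lockers to open, so the reveals don't change that 10/11; it is now spread over the 4 remaining unopened lockers.
P(win by switching) = (10/11) · (1/4) = 5/22 ≈ 0.2273.

0.2273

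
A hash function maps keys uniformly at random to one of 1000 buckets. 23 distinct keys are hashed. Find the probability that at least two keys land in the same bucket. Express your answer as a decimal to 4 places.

0.2250

It's easier to compute the probability that all 23 are distinct.
P(all distinct) = 1000/1000 · 999/1000 · ··· · 978/1000 ≈ 0.7750.
So the probability of at least one match is 1 − 0.7750 = 0.2250.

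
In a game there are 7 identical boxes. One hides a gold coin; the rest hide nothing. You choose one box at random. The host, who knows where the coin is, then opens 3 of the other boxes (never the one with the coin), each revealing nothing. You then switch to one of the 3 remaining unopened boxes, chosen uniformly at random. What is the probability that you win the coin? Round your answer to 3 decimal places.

0.286

Your original box holds the coin with probability 1/7, so the other 6 collectively hold it with probability 6/7.
The host can always find 3 empty boxes to open, so the reveals don't change that 6/7; it is now spread over the 3 remaining unopened boxes.
P(win by switching) = (6/7) · (1/3) = 2/7 ≈ 0.286.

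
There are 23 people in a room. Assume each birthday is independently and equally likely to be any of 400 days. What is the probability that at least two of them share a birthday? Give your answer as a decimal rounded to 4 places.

0.4752

It's easier to compute the probability that all 23 are distinct.
P(all distinct) = 400/400 · 399/400 · ··· · 378/400 ≈ 0.5248.
So the probability of at least one match is 1 − 0.5248 = 0.4752.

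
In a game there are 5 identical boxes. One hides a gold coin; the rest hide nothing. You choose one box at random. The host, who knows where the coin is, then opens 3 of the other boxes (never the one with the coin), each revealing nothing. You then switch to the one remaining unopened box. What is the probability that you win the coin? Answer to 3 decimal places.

0.800

Your original box holds the coin with probability 1/5, so the other 4 collectively hold it with probability 4/5.
The host can always find 3 empty boxes to open, so the reveals don't change that 4/5; it is now spread over the 1 remaining unopened box.
P(win by switching) = (4/5) · (1/1) = 4/5 ≈ 0.800.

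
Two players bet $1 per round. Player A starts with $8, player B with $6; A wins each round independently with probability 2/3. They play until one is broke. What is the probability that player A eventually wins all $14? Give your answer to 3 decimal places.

Let r = q/p = (1/3)/(2/3) = 1/2. The recurrence P(i) = p·P(i+1) + q·P(i−1) with P(0)=0, P(14)=1 gives P(i) = (1 − r^i)/(1 − r^14).
P(8) = (1 − (1/2)^8) / (1 − (1/2)^14) = 5440/5461 ≈ 0.996.

0.996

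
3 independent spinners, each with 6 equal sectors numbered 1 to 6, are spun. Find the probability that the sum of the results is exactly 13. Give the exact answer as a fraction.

There are 6^3 = 216 equally likely outcomes.
The number of ordered 3-tuples from {1,…,6} summing to 13 is 21.
P(sum = 13) = 21/216 = 7/72.

7/72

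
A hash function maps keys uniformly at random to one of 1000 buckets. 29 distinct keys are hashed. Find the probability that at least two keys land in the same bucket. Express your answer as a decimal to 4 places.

It's easier to compute the probability that all 29 are distinct.
P(all distinct) = 1000/1000 · 999/1000 · ··· · 972/1000 ≈ 0.6637.
So the probability of at least one match is 1 − 0.6637 = 0.3363.

0.3363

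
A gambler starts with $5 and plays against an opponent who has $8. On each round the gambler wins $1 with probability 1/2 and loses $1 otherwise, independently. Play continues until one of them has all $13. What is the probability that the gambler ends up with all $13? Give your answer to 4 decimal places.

0.3846

With a fair step, P(i) = ½P(i−1) + ½P(i+1) with P(0)=0, P(13)=1 has the linear solution P(i) = i/13.
P(5) = 5/13 ≈ 0.3846.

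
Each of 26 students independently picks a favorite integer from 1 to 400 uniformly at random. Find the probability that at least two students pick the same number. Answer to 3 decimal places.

It's easier to compute the probability that all 26 are distinct.
P(all distinct) = 400/400 · 399/400 · ··· · 375/400 ≈ 0.436.
So the probability of at least one match is 1 − 0.436 = 0.564.

0.564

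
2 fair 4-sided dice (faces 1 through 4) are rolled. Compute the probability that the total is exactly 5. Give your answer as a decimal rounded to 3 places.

There are 4^2 = 16 equally likely outcomes.
The number of ordered 2-tuples from {1,…,4} summing to 5 is 4.
P(sum = 5) = 4/16 = 1/4 ≈ 0.250.

0.250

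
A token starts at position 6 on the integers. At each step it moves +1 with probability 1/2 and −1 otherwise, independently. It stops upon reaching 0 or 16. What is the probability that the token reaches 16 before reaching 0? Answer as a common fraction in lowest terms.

With a fair step, P(i) = ½P(i−1) + ½P(i+1) with P(0)=0, P(16)=1 has the linear solution P(i) = i/16.
P(6) = 6/16 = 3/8.

3/8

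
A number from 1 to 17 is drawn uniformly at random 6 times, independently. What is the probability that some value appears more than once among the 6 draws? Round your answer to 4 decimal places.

0.6308

P(all 6 different) = 17/17 · 16/17 · ··· · 12/17 ≈ 0.3692.
P(at least two equal) = 1 − 0.3692 = 0.6308.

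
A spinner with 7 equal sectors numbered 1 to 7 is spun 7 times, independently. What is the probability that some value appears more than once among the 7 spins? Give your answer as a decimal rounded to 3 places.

0.994

P(all 7 different) = 7/7 · 6/7 · ··· · 1/7 ≈ 0.006.
P(at least two equal) = 1 − 0.006 = 0.994.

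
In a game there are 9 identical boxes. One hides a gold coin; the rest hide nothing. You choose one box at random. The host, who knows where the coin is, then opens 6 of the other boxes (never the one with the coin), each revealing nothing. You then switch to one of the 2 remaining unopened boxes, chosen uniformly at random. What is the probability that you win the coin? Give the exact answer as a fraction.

4/9

Your original box holds the coin with probability 1/9, so the other 8 collectively hold it with probability 8/9.
The host can always find 6 empty boxes to open, so the reveals don't change that 8/9; it is now spread over the 2 remaining unopened boxes.
P(win by switching) = (8/9) · (1/2) = 4/9.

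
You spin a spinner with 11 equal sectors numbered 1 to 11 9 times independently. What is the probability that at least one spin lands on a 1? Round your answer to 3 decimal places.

0.576

P(no spin lands on a 1) = (10/11)^9 ≈ 0.424.
P(at least one) = 1 − 0.424 = 0.576.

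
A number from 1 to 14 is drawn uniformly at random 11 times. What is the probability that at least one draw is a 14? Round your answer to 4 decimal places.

0.5574

P(no draw is a 14) = (13/14)^11 ≈ 0.4426.
P(at least one) = 1 − 0.4426 = 0.5574.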